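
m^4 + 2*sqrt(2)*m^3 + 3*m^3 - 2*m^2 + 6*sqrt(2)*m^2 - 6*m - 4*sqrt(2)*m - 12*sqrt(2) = (m + 3)*(m - sqrt(2))*(m + sqrt(2))*(m + 2*sqrt(2))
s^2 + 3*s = s*(s + 3)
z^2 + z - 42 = (z - 6)*(z + 7)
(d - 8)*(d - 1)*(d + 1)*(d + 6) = d^4 - 2*d^3 - 49*d^2 + 2*d + 48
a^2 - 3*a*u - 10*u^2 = (a - 5*u)*(a + 2*u)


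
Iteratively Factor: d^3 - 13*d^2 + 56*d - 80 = (d - 4)*(d^2 - 9*d + 20) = (d - 5)*(d - 4)*(d - 4)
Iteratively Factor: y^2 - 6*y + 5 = (y - 5)*(y - 1)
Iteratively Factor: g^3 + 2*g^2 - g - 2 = (g + 1)*(g^2 + g - 2) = (g - 1)*(g + 1)*(g + 2)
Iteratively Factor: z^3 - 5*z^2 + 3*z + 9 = (z - 3)*(z^2 - 2*z - 3) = (z - 3)^2*(z + 1)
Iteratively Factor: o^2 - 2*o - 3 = (o - 3)*(o + 1)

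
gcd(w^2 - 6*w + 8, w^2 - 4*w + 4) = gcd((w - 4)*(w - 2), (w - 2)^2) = w - 2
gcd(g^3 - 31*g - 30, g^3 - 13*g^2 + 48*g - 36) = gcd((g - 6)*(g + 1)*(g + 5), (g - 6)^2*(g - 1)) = g - 6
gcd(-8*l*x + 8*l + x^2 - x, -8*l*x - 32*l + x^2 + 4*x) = -8*l + x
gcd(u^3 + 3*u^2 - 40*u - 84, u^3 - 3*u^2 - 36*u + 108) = u - 6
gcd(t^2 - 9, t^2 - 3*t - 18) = t + 3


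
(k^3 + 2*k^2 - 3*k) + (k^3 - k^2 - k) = 2*k^3 + k^2 - 4*k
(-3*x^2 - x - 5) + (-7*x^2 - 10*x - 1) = -10*x^2 - 11*x - 6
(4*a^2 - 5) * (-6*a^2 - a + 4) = -24*a^4 - 4*a^3 + 46*a^2 + 5*a - 20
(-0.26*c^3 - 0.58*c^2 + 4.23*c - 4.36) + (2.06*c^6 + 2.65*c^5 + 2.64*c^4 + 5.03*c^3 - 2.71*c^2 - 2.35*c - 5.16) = 2.06*c^6 + 2.65*c^5 + 2.64*c^4 + 4.77*c^3 - 3.29*c^2 + 1.88*c - 9.52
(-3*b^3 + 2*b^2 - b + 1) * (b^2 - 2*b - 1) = -3*b^5 + 8*b^4 - 2*b^3 + b^2 - b - 1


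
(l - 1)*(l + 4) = l^2 + 3*l - 4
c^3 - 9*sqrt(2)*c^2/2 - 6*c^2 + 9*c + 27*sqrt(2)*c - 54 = (c - 6)*(c - 3*sqrt(2))*(c - 3*sqrt(2)/2)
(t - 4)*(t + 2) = t^2 - 2*t - 8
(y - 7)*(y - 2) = y^2 - 9*y + 14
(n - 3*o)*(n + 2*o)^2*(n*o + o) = n^4*o + n^3*o^2 + n^3*o - 8*n^2*o^3 + n^2*o^2 - 12*n*o^4 - 8*n*o^3 - 12*o^4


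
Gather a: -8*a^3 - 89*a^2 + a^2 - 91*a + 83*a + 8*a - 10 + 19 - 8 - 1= -8*a^3 - 88*a^2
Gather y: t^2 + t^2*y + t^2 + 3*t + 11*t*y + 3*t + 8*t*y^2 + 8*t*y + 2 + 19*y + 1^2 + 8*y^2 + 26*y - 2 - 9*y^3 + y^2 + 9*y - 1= 2*t^2 + 6*t - 9*y^3 + y^2*(8*t + 9) + y*(t^2 + 19*t + 54)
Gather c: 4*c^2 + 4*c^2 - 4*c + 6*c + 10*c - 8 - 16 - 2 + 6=8*c^2 + 12*c - 20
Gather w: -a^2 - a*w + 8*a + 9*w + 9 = -a^2 + 8*a + w*(9 - a) + 9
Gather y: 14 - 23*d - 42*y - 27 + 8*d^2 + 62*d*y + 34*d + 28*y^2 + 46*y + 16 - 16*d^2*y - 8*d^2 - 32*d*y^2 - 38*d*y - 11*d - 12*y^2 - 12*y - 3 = y^2*(16 - 32*d) + y*(-16*d^2 + 24*d - 8)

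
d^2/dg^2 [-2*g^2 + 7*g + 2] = -4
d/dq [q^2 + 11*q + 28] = 2*q + 11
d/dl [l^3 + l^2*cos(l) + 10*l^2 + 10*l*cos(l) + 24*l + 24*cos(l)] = -l^2*sin(l) + 3*l^2 - 10*l*sin(l) + 2*l*cos(l) + 20*l - 24*sin(l) + 10*cos(l) + 24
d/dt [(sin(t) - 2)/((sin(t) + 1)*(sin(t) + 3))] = (4*sin(t) + cos(t)^2 + 10)*cos(t)/((sin(t) + 1)^2*(sin(t) + 3)^2)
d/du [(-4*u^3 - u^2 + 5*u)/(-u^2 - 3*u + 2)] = 2*(2*u^4 + 12*u^3 - 8*u^2 - 2*u + 5)/(u^4 + 6*u^3 + 5*u^2 - 12*u + 4)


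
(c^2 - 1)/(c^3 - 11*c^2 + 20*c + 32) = (c - 1)/(c^2 - 12*c + 32)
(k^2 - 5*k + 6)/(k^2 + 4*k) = (k^2 - 5*k + 6)/(k*(k + 4))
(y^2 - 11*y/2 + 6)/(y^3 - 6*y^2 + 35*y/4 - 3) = 2/(2*y - 1)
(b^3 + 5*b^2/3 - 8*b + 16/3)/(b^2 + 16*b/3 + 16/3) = (3*b^2 - 7*b + 4)/(3*b + 4)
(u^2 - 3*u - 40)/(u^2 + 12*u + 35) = (u - 8)/(u + 7)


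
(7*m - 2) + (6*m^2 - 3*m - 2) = 6*m^2 + 4*m - 4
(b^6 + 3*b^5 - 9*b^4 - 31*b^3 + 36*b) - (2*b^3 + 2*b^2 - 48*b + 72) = b^6 + 3*b^5 - 9*b^4 - 33*b^3 - 2*b^2 + 84*b - 72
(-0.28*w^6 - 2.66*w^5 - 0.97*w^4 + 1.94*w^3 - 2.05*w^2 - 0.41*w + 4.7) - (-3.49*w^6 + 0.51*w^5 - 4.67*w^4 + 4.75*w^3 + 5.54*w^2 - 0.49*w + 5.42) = 3.21*w^6 - 3.17*w^5 + 3.7*w^4 - 2.81*w^3 - 7.59*w^2 + 0.08*w - 0.72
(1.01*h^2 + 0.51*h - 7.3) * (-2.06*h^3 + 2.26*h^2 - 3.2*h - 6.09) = -2.0806*h^5 + 1.232*h^4 + 12.9586*h^3 - 24.2809*h^2 + 20.2541*h + 44.457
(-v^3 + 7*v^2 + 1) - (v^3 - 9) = -2*v^3 + 7*v^2 + 10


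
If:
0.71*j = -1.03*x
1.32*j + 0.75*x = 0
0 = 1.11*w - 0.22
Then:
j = 0.00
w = 0.20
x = 0.00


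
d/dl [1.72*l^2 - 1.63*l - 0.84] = 3.44*l - 1.63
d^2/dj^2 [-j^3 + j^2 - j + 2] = 2 - 6*j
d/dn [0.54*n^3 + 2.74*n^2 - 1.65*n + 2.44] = 1.62*n^2 + 5.48*n - 1.65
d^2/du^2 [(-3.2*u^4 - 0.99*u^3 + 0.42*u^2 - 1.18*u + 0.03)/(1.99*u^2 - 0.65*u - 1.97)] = (-25.34464*u^6 + 24.8352*u^5 + 67.15776*u^4 - 82.41964*u^3 - 146.040756*u^2 - 51.0411*u + 6.542504)/(7.880599*u^6 - 7.722195*u^5 - 20.881866*u^4 + 15.014545*u^3 + 20.671998*u^2 - 7.567755*u - 7.645373)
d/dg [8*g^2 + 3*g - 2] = 16*g + 3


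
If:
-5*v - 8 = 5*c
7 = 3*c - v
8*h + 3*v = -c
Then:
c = 27/20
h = 15/16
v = -59/20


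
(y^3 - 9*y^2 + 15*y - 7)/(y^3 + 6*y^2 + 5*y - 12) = (y^2 - 8*y + 7)/(y^2 + 7*y + 12)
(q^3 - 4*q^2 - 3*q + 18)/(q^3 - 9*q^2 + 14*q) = (q^3 - 4*q^2 - 3*q + 18)/(q*(q^2 - 9*q + 14))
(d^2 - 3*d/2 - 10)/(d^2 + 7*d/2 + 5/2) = (d - 4)/(d + 1)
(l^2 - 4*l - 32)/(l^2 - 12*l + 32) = (l + 4)/(l - 4)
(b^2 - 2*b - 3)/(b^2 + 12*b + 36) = (b^2 - 2*b - 3)/(b^2 + 12*b + 36)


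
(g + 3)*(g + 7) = g^2 + 10*g + 21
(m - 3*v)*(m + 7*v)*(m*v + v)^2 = m^4*v^2 + 4*m^3*v^3 + 2*m^3*v^2 - 21*m^2*v^4 + 8*m^2*v^3 + m^2*v^2 - 42*m*v^4 + 4*m*v^3 - 21*v^4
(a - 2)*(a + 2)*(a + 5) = a^3 + 5*a^2 - 4*a - 20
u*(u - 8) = u^2 - 8*u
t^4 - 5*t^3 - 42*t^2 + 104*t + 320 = (t - 8)*(t - 4)*(t + 2)*(t + 5)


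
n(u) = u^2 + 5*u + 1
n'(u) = 2*u + 5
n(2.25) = 17.31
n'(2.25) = 9.50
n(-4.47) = -1.37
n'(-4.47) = -3.94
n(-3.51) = -4.23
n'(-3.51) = -2.02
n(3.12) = 26.33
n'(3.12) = 11.24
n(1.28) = 9.04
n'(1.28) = 7.56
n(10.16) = 155.03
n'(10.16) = 25.32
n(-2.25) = -5.19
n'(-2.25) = 0.50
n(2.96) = 24.56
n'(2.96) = 10.92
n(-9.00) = 37.00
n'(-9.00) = -13.00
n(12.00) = 205.00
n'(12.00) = 29.00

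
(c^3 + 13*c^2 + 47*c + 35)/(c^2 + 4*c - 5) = (c^2 + 8*c + 7)/(c - 1)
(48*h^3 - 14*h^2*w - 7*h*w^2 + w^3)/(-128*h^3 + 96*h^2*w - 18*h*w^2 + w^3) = (3*h + w)/(-8*h + w)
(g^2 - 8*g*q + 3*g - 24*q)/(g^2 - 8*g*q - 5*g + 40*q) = (g + 3)/(g - 5)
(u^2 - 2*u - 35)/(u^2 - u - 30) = (u - 7)/(u - 6)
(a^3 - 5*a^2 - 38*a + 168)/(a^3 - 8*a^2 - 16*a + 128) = (a^2 - a - 42)/(a^2 - 4*a - 32)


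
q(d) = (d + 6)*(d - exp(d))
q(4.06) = -542.38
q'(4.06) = -627.08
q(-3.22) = -9.06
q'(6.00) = -5226.57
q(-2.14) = -8.71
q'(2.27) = -79.19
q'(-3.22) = -0.59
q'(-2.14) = 1.15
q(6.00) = -4769.15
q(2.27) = -61.28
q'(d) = d + (1 - exp(d))*(d + 6) - exp(d)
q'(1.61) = -33.85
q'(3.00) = -188.86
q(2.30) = -63.70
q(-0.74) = -6.40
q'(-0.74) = 1.53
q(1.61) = -25.82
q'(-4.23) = -2.50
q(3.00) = -153.77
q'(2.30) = -82.16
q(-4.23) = -7.51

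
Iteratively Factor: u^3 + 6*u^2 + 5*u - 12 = (u + 3)*(u^2 + 3*u - 4) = (u - 1)*(u + 3)*(u + 4)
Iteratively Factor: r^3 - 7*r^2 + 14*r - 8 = (r - 1)*(r^2 - 6*r + 8) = (r - 4)*(r - 1)*(r - 2)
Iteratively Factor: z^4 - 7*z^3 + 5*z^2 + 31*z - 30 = (z - 3)*(z^3 - 4*z^2 - 7*z + 10) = (z - 3)*(z - 1)*(z^2 - 3*z - 10) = (z - 5)*(z - 3)*(z - 1)*(z + 2)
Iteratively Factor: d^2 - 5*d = (d - 5)*(d)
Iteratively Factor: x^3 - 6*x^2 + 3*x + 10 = (x - 5)*(x^2 - x - 2) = (x - 5)*(x + 1)*(x - 2)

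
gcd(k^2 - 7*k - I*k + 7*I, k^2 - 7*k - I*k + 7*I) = k^2 + k*(-7 - I) + 7*I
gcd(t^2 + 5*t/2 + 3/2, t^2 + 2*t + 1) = t + 1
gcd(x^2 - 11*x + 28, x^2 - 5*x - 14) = x - 7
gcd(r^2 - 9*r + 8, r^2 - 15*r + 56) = r - 8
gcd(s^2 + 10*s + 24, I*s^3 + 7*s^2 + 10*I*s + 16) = 1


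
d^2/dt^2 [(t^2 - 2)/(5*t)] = -4/(5*t^3)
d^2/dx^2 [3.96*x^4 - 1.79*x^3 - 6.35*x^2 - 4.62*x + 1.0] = 47.52*x^2 - 10.74*x - 12.7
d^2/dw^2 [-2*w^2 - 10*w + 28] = -4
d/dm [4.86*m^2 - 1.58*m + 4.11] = 9.72*m - 1.58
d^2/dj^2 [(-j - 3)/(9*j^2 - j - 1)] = 2*((j + 3)*(18*j - 1)^2 + (27*j + 26)*(-9*j^2 + j + 1))/(-9*j^2 + j + 1)^3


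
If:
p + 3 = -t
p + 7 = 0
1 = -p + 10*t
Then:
No Solution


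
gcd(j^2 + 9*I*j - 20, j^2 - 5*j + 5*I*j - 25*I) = j + 5*I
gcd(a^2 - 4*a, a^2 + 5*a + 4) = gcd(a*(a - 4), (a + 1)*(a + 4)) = 1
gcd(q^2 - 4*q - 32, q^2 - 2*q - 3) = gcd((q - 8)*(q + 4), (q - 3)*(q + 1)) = 1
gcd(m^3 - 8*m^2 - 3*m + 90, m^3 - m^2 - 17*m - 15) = m^2 - 2*m - 15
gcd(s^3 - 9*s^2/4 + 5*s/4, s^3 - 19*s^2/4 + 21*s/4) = s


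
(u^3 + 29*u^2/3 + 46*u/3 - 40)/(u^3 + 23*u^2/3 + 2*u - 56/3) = (u^2 + 11*u + 30)/(u^2 + 9*u + 14)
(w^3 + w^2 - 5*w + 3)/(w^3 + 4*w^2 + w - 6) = (w - 1)/(w + 2)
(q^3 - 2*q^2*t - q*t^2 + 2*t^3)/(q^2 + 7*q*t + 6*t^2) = (q^2 - 3*q*t + 2*t^2)/(q + 6*t)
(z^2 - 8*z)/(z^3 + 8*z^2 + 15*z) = (z - 8)/(z^2 + 8*z + 15)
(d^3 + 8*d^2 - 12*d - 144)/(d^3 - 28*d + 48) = (d + 6)/(d - 2)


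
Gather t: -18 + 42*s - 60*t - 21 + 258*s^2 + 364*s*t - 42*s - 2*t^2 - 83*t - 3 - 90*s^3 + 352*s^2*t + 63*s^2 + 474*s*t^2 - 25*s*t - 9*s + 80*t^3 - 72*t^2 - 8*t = -90*s^3 + 321*s^2 - 9*s + 80*t^3 + t^2*(474*s - 74) + t*(352*s^2 + 339*s - 151) - 42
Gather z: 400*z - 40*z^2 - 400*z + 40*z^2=0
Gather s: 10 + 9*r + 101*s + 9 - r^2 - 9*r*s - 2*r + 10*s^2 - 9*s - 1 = -r^2 + 7*r + 10*s^2 + s*(92 - 9*r) + 18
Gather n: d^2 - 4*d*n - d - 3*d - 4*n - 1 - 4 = d^2 - 4*d + n*(-4*d - 4) - 5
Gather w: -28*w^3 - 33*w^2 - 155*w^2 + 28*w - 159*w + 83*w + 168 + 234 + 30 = -28*w^3 - 188*w^2 - 48*w + 432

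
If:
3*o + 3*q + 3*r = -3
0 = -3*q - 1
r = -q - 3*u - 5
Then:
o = 3*u + 4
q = -1/3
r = -3*u - 14/3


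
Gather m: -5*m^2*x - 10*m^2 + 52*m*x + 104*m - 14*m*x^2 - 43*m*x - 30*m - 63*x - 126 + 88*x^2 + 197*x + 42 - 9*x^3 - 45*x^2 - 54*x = m^2*(-5*x - 10) + m*(-14*x^2 + 9*x + 74) - 9*x^3 + 43*x^2 + 80*x - 84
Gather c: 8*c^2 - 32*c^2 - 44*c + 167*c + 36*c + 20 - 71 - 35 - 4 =-24*c^2 + 159*c - 90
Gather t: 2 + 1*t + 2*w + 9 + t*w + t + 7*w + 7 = t*(w + 2) + 9*w + 18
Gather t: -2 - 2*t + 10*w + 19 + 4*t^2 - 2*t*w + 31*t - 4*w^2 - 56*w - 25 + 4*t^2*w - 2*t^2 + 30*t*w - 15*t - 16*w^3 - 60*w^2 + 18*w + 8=t^2*(4*w + 2) + t*(28*w + 14) - 16*w^3 - 64*w^2 - 28*w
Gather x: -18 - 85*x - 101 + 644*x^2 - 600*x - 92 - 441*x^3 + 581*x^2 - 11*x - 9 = -441*x^3 + 1225*x^2 - 696*x - 220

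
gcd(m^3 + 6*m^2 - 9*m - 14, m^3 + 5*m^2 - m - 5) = m + 1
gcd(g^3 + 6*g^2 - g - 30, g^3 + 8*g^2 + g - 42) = g^2 + g - 6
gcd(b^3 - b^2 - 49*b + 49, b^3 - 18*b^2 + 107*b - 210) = b - 7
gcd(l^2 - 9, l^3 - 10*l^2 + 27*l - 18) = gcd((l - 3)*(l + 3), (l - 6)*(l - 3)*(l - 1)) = l - 3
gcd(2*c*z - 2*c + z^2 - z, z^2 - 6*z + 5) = z - 1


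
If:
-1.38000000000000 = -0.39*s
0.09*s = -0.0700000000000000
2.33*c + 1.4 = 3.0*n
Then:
No Solution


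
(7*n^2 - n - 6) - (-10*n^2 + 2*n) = 17*n^2 - 3*n - 6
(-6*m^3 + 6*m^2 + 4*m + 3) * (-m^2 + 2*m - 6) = 6*m^5 - 18*m^4 + 44*m^3 - 31*m^2 - 18*m - 18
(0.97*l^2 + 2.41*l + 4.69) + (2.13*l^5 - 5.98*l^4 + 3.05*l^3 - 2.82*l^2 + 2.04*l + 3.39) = 2.13*l^5 - 5.98*l^4 + 3.05*l^3 - 1.85*l^2 + 4.45*l + 8.08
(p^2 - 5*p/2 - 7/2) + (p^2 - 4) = 2*p^2 - 5*p/2 - 15/2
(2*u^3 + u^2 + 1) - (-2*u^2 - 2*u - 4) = 2*u^3 + 3*u^2 + 2*u + 5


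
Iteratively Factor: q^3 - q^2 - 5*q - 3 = (q - 3)*(q^2 + 2*q + 1) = (q - 3)*(q + 1)*(q + 1)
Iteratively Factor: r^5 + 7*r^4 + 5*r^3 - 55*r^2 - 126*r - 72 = (r + 3)*(r^4 + 4*r^3 - 7*r^2 - 34*r - 24) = (r + 3)*(r + 4)*(r^3 - 7*r - 6) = (r - 3)*(r + 3)*(r + 4)*(r^2 + 3*r + 2) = (r - 3)*(r + 2)*(r + 3)*(r + 4)*(r + 1)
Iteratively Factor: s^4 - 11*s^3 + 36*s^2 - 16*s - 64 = (s + 1)*(s^3 - 12*s^2 + 48*s - 64) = (s - 4)*(s + 1)*(s^2 - 8*s + 16) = (s - 4)^2*(s + 1)*(s - 4)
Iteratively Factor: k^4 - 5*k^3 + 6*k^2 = (k - 3)*(k^3 - 2*k^2) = k*(k - 3)*(k^2 - 2*k) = k^2*(k - 3)*(k - 2)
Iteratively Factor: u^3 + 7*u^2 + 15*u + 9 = (u + 3)*(u^2 + 4*u + 3) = (u + 3)^2*(u + 1)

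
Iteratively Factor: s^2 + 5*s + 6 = (s + 3)*(s + 2)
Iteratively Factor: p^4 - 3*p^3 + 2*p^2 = (p - 2)*(p^3 - p^2) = p*(p - 2)*(p^2 - p) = p^2*(p - 2)*(p - 1)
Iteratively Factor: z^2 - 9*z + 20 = (z - 5)*(z - 4)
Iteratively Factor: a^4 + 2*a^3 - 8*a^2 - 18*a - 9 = (a - 3)*(a^3 + 5*a^2 + 7*a + 3) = (a - 3)*(a + 3)*(a^2 + 2*a + 1) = (a - 3)*(a + 1)*(a + 3)*(a + 1)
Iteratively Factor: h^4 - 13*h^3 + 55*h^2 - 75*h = (h - 5)*(h^3 - 8*h^2 + 15*h) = (h - 5)^2*(h^2 - 3*h) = h*(h - 5)^2*(h - 3)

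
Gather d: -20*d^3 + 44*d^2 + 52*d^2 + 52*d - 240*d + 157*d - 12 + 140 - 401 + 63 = -20*d^3 + 96*d^2 - 31*d - 210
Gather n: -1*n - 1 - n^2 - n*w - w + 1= -n^2 + n*(-w - 1) - w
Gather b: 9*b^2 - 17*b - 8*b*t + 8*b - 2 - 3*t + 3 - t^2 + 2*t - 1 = 9*b^2 + b*(-8*t - 9) - t^2 - t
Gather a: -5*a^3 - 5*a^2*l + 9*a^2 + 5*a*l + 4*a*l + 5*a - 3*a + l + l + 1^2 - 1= -5*a^3 + a^2*(9 - 5*l) + a*(9*l + 2) + 2*l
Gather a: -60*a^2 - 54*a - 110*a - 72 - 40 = -60*a^2 - 164*a - 112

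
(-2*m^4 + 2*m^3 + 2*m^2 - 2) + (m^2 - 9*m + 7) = -2*m^4 + 2*m^3 + 3*m^2 - 9*m + 5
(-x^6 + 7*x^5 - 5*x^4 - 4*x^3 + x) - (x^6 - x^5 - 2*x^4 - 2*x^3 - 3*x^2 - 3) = -2*x^6 + 8*x^5 - 3*x^4 - 2*x^3 + 3*x^2 + x + 3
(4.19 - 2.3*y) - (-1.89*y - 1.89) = 6.08 - 0.41*y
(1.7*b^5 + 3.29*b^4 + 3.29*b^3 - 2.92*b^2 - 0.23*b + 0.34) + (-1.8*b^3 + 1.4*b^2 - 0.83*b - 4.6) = 1.7*b^5 + 3.29*b^4 + 1.49*b^3 - 1.52*b^2 - 1.06*b - 4.26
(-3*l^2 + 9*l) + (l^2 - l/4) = -2*l^2 + 35*l/4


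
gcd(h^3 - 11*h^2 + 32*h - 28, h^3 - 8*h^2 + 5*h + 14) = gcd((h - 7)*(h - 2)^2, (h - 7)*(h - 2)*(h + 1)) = h^2 - 9*h + 14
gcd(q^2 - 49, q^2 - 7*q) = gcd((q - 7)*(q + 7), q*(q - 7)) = q - 7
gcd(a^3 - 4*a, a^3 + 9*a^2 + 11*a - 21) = 1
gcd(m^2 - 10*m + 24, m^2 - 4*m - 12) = m - 6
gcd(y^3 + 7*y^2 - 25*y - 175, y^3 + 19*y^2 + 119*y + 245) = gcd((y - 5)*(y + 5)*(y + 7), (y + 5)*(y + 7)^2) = y^2 + 12*y + 35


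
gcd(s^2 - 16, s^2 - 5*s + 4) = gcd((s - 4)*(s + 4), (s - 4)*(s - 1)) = s - 4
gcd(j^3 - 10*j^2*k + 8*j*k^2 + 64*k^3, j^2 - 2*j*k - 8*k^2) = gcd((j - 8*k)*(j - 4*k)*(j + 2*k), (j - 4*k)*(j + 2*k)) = j^2 - 2*j*k - 8*k^2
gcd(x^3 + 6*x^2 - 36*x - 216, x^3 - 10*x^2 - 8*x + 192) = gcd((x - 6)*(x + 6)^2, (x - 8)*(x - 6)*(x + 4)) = x - 6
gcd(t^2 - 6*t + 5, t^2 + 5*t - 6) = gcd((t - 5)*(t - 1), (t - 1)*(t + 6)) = t - 1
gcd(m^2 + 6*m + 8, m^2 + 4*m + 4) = m + 2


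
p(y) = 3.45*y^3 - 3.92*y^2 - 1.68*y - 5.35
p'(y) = 10.35*y^2 - 7.84*y - 1.68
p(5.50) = 440.82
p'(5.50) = 268.29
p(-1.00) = -11.04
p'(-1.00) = 16.51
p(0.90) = -7.52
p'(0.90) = -0.35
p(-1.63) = -27.97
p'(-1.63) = 38.60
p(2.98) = 46.13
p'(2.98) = 66.87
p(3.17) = 59.83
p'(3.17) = 77.47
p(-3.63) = -215.93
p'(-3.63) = 163.16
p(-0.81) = -8.39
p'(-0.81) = 11.46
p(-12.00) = -6511.27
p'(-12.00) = 1582.80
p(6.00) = 588.65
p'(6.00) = 323.88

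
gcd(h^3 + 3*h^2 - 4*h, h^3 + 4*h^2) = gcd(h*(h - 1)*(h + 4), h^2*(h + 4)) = h^2 + 4*h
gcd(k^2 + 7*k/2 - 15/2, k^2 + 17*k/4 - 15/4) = k + 5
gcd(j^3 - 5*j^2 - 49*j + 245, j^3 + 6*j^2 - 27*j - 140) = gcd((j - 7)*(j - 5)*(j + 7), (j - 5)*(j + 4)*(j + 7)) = j^2 + 2*j - 35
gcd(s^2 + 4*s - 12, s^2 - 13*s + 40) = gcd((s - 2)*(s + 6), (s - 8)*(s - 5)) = 1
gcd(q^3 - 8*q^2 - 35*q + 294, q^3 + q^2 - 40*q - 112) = q - 7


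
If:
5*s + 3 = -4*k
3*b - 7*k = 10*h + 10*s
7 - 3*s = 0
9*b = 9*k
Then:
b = -11/3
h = -13/15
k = -11/3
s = 7/3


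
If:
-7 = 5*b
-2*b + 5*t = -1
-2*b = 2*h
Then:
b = -7/5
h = 7/5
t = -19/25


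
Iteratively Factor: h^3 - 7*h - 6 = (h - 3)*(h^2 + 3*h + 2) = (h - 3)*(h + 2)*(h + 1)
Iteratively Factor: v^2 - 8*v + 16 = (v - 4)*(v - 4)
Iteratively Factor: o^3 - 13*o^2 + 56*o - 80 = (o - 4)*(o^2 - 9*o + 20) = (o - 4)^2*(o - 5)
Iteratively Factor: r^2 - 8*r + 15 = (r - 3)*(r - 5)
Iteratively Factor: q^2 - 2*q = (q - 2)*(q)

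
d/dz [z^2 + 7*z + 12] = 2*z + 7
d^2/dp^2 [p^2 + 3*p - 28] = 2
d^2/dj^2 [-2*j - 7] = 0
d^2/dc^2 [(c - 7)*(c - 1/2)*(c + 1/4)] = 6*c - 29/2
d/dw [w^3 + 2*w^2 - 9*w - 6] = 3*w^2 + 4*w - 9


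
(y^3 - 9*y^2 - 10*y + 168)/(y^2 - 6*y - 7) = (y^2 - 2*y - 24)/(y + 1)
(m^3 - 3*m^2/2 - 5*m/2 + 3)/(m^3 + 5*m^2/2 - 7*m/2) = (2*m^2 - m - 6)/(m*(2*m + 7))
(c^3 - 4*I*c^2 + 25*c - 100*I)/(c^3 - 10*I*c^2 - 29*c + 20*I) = (c + 5*I)/(c - I)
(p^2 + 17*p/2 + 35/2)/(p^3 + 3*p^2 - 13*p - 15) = (p + 7/2)/(p^2 - 2*p - 3)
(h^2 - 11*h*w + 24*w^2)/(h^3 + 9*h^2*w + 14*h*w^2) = (h^2 - 11*h*w + 24*w^2)/(h*(h^2 + 9*h*w + 14*w^2))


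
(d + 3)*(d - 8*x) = d^2 - 8*d*x + 3*d - 24*x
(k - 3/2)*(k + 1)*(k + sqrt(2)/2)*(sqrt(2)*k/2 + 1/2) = sqrt(2)*k^4/2 - sqrt(2)*k^3/4 + k^3 - sqrt(2)*k^2/2 - k^2/2 - 3*k/2 - sqrt(2)*k/8 - 3*sqrt(2)/8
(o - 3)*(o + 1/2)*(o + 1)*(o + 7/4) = o^4 + o^3/4 - 53*o^2/8 - 17*o/2 - 21/8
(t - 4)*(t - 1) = t^2 - 5*t + 4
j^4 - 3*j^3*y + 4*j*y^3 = j*(j - 2*y)^2*(j + y)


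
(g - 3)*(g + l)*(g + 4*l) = g^3 + 5*g^2*l - 3*g^2 + 4*g*l^2 - 15*g*l - 12*l^2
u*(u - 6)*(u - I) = u^3 - 6*u^2 - I*u^2 + 6*I*u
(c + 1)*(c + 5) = c^2 + 6*c + 5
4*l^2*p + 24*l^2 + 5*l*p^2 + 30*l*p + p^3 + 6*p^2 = (l + p)*(4*l + p)*(p + 6)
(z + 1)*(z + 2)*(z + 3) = z^3 + 6*z^2 + 11*z + 6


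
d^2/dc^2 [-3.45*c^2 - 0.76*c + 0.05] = -6.90000000000000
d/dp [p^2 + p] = 2*p + 1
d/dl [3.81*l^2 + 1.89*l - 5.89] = 7.62*l + 1.89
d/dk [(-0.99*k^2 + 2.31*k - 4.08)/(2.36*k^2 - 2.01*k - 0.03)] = (-3.4617*k^2 + 19.317*k - 8.2701)/(5.5696*k^4 - 9.4872*k^3 + 3.8985*k^2 + 0.1206*k + 0.0009)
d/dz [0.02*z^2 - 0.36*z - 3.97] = 0.04*z - 0.36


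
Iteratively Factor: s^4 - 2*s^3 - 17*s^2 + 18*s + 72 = (s + 2)*(s^3 - 4*s^2 - 9*s + 36) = (s + 2)*(s + 3)*(s^2 - 7*s + 12) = (s - 3)*(s + 2)*(s + 3)*(s - 4)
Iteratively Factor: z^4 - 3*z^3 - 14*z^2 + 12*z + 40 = (z + 2)*(z^3 - 5*z^2 - 4*z + 20) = (z - 2)*(z + 2)*(z^2 - 3*z - 10) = (z - 2)*(z + 2)^2*(z - 5)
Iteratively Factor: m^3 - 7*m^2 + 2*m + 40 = (m - 5)*(m^2 - 2*m - 8) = (m - 5)*(m - 4)*(m + 2)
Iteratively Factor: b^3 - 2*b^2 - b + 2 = (b - 1)*(b^2 - b - 2) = (b - 2)*(b - 1)*(b + 1)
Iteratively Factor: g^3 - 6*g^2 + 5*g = (g - 5)*(g^2 - g) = (g - 5)*(g - 1)*(g)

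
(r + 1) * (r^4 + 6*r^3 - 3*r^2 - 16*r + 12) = r^5 + 7*r^4 + 3*r^3 - 19*r^2 - 4*r + 12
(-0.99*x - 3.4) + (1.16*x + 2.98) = 0.17*x - 0.42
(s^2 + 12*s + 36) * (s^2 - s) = s^4 + 11*s^3 + 24*s^2 - 36*s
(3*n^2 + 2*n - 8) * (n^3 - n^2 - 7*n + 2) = 3*n^5 - n^4 - 31*n^3 + 60*n - 16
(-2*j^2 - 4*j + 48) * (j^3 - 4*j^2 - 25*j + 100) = -2*j^5 + 4*j^4 + 114*j^3 - 292*j^2 - 1600*j + 4800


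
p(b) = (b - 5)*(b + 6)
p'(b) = 2*b + 1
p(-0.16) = -30.13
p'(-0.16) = 0.68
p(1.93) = -24.35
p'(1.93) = 4.86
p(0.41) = -29.42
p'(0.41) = 1.82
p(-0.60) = -30.24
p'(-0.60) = -0.20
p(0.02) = -29.98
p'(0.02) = 1.04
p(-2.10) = -27.69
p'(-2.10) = -3.20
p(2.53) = -21.07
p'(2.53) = 6.06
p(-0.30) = -30.21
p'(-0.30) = 0.40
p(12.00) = 126.00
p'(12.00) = 25.00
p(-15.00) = 180.00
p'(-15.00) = -29.00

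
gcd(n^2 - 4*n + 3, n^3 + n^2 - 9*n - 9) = n - 3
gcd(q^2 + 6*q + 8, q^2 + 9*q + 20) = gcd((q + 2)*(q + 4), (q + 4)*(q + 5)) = q + 4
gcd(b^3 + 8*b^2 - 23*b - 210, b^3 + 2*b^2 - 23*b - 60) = b - 5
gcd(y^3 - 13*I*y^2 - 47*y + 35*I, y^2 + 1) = y - I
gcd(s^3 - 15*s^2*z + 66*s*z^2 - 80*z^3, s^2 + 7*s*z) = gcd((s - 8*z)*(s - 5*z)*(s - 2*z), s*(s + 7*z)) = 1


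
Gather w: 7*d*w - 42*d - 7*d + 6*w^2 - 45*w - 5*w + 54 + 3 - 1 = -49*d + 6*w^2 + w*(7*d - 50) + 56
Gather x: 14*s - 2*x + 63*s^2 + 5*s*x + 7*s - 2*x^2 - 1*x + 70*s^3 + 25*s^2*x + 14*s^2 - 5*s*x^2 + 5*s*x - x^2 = 70*s^3 + 77*s^2 + 21*s + x^2*(-5*s - 3) + x*(25*s^2 + 10*s - 3)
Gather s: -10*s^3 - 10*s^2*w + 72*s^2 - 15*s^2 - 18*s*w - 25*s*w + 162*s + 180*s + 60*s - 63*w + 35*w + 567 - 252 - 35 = -10*s^3 + s^2*(57 - 10*w) + s*(402 - 43*w) - 28*w + 280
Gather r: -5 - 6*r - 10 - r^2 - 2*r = -r^2 - 8*r - 15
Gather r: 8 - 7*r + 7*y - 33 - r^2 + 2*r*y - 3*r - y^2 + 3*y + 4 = -r^2 + r*(2*y - 10) - y^2 + 10*y - 21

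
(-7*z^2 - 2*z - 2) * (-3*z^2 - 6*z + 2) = 21*z^4 + 48*z^3 + 4*z^2 + 8*z - 4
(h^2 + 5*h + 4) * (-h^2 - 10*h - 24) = -h^4 - 15*h^3 - 78*h^2 - 160*h - 96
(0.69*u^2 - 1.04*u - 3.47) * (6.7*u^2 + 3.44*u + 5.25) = 4.623*u^4 - 4.5944*u^3 - 23.2041*u^2 - 17.3968*u - 18.2175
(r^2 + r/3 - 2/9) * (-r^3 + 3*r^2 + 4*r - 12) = -r^5 + 8*r^4/3 + 47*r^3/9 - 34*r^2/3 - 44*r/9 + 8/3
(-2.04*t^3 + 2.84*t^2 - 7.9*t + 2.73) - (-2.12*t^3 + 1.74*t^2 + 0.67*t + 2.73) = 0.0800000000000001*t^3 + 1.1*t^2 - 8.57*t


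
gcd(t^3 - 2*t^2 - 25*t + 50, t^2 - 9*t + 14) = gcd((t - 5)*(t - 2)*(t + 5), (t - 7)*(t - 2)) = t - 2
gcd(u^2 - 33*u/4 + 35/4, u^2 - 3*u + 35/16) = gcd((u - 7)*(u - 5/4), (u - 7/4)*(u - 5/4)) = u - 5/4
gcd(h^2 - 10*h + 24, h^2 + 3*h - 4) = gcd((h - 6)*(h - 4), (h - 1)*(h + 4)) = 1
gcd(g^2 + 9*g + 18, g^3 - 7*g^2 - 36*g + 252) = g + 6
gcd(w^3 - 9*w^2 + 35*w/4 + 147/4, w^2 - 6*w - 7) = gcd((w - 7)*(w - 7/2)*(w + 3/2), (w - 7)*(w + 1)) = w - 7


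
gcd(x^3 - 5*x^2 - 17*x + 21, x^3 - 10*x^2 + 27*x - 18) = x - 1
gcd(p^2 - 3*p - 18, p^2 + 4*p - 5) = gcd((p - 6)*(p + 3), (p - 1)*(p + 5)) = 1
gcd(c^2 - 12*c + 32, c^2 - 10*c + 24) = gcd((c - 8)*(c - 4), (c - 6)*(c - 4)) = c - 4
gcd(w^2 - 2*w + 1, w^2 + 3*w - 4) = w - 1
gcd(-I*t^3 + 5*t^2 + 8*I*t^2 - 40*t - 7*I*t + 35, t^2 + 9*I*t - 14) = 1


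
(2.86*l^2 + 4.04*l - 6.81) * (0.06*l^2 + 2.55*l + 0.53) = 0.1716*l^4 + 7.5354*l^3 + 11.4092*l^2 - 15.2243*l - 3.6093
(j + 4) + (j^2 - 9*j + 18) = j^2 - 8*j + 22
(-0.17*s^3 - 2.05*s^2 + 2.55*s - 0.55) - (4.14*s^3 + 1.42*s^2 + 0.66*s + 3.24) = -4.31*s^3 - 3.47*s^2 + 1.89*s - 3.79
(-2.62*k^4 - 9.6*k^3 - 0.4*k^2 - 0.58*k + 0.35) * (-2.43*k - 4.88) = 6.3666*k^5 + 36.1136*k^4 + 47.82*k^3 + 3.3614*k^2 + 1.9799*k - 1.708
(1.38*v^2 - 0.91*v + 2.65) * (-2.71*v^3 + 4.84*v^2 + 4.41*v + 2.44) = -3.7398*v^5 + 9.1453*v^4 - 5.5001*v^3 + 12.1801*v^2 + 9.4661*v + 6.466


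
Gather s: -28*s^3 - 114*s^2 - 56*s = -28*s^3 - 114*s^2 - 56*s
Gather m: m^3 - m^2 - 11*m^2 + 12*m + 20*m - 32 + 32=m^3 - 12*m^2 + 32*m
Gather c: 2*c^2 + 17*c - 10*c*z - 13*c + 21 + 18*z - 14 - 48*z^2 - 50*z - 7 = 2*c^2 + c*(4 - 10*z) - 48*z^2 - 32*z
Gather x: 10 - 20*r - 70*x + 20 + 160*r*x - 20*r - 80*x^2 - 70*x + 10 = -40*r - 80*x^2 + x*(160*r - 140) + 40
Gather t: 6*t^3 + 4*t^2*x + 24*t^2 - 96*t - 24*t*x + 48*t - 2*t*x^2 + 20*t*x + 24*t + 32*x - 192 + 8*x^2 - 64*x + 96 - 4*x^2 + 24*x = 6*t^3 + t^2*(4*x + 24) + t*(-2*x^2 - 4*x - 24) + 4*x^2 - 8*x - 96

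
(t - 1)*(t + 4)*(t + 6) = t^3 + 9*t^2 + 14*t - 24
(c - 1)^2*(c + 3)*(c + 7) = c^4 + 8*c^3 + 2*c^2 - 32*c + 21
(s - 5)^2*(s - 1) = s^3 - 11*s^2 + 35*s - 25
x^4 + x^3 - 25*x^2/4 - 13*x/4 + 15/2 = (x - 2)*(x - 1)*(x + 3/2)*(x + 5/2)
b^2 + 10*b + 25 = (b + 5)^2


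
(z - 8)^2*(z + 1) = z^3 - 15*z^2 + 48*z + 64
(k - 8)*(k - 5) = k^2 - 13*k + 40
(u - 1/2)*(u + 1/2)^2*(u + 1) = u^4 + 3*u^3/2 + u^2/4 - 3*u/8 - 1/8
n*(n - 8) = n^2 - 8*n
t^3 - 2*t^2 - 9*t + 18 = (t - 3)*(t - 2)*(t + 3)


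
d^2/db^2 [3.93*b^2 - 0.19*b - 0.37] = 7.86000000000000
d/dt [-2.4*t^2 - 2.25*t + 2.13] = -4.8*t - 2.25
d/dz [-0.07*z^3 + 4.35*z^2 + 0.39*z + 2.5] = -0.21*z^2 + 8.7*z + 0.39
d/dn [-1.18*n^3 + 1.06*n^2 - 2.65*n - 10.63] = -3.54*n^2 + 2.12*n - 2.65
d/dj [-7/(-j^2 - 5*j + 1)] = 7*(-2*j - 5)/(j^2 + 5*j - 1)^2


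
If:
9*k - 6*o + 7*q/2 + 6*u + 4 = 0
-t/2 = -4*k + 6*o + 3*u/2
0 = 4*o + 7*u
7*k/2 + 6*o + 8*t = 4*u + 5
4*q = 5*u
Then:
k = 9958/3897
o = 980/433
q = -700/433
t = -11056/3897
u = -560/433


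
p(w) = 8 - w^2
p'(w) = -2*w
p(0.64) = 7.59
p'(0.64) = -1.28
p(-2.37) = 2.38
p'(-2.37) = 4.74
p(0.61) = 7.63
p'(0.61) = -1.22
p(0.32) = 7.90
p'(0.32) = -0.64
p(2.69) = 0.76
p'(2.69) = -5.38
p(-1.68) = 5.18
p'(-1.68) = 3.36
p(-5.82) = -25.87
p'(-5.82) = 11.64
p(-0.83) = 7.31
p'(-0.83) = 1.66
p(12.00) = -136.00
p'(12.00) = -24.00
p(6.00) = -28.00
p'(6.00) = -12.00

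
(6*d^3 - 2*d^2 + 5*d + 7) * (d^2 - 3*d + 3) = 6*d^5 - 20*d^4 + 29*d^3 - 14*d^2 - 6*d + 21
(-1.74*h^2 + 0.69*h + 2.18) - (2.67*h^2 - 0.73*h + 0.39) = -4.41*h^2 + 1.42*h + 1.79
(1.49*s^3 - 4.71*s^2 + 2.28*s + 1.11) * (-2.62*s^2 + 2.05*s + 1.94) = -3.9038*s^5 + 15.3947*s^4 - 12.7385*s^3 - 7.3716*s^2 + 6.6987*s + 2.1534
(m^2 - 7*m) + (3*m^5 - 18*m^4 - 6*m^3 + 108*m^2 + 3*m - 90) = 3*m^5 - 18*m^4 - 6*m^3 + 109*m^2 - 4*m - 90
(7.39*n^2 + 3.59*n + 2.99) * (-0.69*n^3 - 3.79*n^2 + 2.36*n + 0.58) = -5.0991*n^5 - 30.4852*n^4 + 1.7712*n^3 + 1.4265*n^2 + 9.1386*n + 1.7342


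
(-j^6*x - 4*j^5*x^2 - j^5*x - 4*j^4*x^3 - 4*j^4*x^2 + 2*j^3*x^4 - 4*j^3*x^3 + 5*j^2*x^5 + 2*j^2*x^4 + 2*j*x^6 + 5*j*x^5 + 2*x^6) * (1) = -j^6*x - 4*j^5*x^2 - j^5*x - 4*j^4*x^3 - 4*j^4*x^2 + 2*j^3*x^4 - 4*j^3*x^3 + 5*j^2*x^5 + 2*j^2*x^4 + 2*j*x^6 + 5*j*x^5 + 2*x^6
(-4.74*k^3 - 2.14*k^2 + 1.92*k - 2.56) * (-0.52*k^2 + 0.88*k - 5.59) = 2.4648*k^5 - 3.0584*k^4 + 23.615*k^3 + 14.9834*k^2 - 12.9856*k + 14.3104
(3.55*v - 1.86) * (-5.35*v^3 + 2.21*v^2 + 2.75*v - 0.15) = -18.9925*v^4 + 17.7965*v^3 + 5.6519*v^2 - 5.6475*v + 0.279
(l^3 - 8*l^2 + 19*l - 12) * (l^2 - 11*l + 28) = l^5 - 19*l^4 + 135*l^3 - 445*l^2 + 664*l - 336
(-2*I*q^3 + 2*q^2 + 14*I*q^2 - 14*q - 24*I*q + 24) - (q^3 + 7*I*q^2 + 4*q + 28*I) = -q^3 - 2*I*q^3 + 2*q^2 + 7*I*q^2 - 18*q - 24*I*q + 24 - 28*I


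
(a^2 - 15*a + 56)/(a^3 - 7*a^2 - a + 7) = (a - 8)/(a^2 - 1)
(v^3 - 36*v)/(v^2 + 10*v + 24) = v*(v - 6)/(v + 4)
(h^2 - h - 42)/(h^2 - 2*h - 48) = (h - 7)/(h - 8)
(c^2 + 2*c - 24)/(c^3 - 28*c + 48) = 1/(c - 2)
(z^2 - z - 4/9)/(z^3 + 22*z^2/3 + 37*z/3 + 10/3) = (z - 4/3)/(z^2 + 7*z + 10)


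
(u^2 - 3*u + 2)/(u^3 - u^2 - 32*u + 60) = (u - 1)/(u^2 + u - 30)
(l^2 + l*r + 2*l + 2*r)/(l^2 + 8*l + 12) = (l + r)/(l + 6)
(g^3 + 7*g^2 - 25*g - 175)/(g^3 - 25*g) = (g + 7)/g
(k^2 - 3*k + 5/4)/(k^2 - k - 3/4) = (-4*k^2 + 12*k - 5)/(-4*k^2 + 4*k + 3)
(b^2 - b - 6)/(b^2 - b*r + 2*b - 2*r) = (3 - b)/(-b + r)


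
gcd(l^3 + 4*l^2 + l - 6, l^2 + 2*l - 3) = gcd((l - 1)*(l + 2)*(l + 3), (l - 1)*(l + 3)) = l^2 + 2*l - 3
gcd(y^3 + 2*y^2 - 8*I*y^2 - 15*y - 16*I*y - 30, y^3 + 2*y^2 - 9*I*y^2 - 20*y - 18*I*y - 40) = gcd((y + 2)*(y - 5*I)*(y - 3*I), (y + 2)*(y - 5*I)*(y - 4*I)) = y^2 + y*(2 - 5*I) - 10*I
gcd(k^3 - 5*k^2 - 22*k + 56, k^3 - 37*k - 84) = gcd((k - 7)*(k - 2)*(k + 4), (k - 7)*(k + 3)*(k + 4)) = k^2 - 3*k - 28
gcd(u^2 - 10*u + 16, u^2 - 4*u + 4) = u - 2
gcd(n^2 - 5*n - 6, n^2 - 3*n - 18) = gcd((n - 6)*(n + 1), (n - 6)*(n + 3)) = n - 6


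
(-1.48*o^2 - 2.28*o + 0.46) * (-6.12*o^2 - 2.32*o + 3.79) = 9.0576*o^4 + 17.3872*o^3 - 3.1348*o^2 - 9.7084*o + 1.7434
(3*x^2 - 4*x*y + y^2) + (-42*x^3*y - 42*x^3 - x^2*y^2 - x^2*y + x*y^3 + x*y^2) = -42*x^3*y - 42*x^3 - x^2*y^2 - x^2*y + 3*x^2 + x*y^3 + x*y^2 - 4*x*y + y^2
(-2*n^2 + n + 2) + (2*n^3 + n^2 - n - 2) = 2*n^3 - n^2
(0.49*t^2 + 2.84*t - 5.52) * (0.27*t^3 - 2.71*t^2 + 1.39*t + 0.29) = 0.1323*t^5 - 0.5611*t^4 - 8.5057*t^3 + 19.0489*t^2 - 6.8492*t - 1.6008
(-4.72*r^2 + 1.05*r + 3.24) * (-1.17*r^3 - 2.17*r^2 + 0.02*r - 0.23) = 5.5224*r^5 + 9.0139*r^4 - 6.1637*r^3 - 5.9242*r^2 - 0.1767*r - 0.7452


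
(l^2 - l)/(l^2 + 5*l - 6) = l/(l + 6)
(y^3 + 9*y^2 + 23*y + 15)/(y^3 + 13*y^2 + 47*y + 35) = (y + 3)/(y + 7)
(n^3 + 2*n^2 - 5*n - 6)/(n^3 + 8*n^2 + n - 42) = (n + 1)/(n + 7)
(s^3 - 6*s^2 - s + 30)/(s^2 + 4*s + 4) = (s^2 - 8*s + 15)/(s + 2)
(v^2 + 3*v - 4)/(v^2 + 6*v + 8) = (v - 1)/(v + 2)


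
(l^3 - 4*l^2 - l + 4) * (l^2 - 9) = l^5 - 4*l^4 - 10*l^3 + 40*l^2 + 9*l - 36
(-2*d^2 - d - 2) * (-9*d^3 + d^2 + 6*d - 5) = 18*d^5 + 7*d^4 + 5*d^3 + 2*d^2 - 7*d + 10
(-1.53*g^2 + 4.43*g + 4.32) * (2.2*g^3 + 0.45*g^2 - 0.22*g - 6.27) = -3.366*g^5 + 9.0575*g^4 + 11.8341*g^3 + 10.5625*g^2 - 28.7265*g - 27.0864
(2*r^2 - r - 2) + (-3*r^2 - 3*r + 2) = -r^2 - 4*r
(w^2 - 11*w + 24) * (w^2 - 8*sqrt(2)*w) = w^4 - 8*sqrt(2)*w^3 - 11*w^3 + 24*w^2 + 88*sqrt(2)*w^2 - 192*sqrt(2)*w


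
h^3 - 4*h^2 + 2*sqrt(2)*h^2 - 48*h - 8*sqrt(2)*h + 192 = (h - 4)*(h - 4*sqrt(2))*(h + 6*sqrt(2))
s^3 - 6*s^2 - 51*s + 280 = (s - 8)*(s - 5)*(s + 7)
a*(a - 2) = a^2 - 2*a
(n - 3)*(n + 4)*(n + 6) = n^3 + 7*n^2 - 6*n - 72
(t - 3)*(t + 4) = t^2 + t - 12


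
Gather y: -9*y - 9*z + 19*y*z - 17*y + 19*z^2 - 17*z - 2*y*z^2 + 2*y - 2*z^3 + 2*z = y*(-2*z^2 + 19*z - 24) - 2*z^3 + 19*z^2 - 24*z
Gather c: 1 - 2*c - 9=-2*c - 8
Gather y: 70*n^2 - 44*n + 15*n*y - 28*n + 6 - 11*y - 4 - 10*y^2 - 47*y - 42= 70*n^2 - 72*n - 10*y^2 + y*(15*n - 58) - 40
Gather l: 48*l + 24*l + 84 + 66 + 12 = 72*l + 162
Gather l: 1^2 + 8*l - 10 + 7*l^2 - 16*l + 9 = 7*l^2 - 8*l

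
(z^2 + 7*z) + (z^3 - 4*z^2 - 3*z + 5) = z^3 - 3*z^2 + 4*z + 5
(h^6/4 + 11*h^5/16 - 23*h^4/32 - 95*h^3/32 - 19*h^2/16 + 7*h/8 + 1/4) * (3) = 3*h^6/4 + 33*h^5/16 - 69*h^4/32 - 285*h^3/32 - 57*h^2/16 + 21*h/8 + 3/4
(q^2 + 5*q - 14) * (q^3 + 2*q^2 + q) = q^5 + 7*q^4 - 3*q^3 - 23*q^2 - 14*q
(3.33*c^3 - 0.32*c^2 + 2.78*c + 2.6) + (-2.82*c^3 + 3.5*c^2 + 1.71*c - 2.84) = 0.51*c^3 + 3.18*c^2 + 4.49*c - 0.24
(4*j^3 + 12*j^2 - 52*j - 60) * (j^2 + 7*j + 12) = 4*j^5 + 40*j^4 + 80*j^3 - 280*j^2 - 1044*j - 720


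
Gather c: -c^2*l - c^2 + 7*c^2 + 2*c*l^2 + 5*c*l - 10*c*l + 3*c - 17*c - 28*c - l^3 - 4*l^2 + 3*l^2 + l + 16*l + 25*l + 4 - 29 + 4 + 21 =c^2*(6 - l) + c*(2*l^2 - 5*l - 42) - l^3 - l^2 + 42*l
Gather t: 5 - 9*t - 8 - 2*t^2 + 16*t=-2*t^2 + 7*t - 3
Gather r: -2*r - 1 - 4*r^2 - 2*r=-4*r^2 - 4*r - 1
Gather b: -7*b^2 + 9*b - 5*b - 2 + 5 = -7*b^2 + 4*b + 3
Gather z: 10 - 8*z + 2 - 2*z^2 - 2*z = -2*z^2 - 10*z + 12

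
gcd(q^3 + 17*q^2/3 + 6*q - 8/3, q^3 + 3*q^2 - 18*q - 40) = q + 2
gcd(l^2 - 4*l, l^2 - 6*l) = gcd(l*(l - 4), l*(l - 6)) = l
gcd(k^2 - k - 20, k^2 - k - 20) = k^2 - k - 20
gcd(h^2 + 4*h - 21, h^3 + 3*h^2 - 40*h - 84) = h + 7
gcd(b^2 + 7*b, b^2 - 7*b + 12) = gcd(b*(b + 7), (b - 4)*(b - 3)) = 1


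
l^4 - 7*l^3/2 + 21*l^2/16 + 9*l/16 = l*(l - 3)*(l - 3/4)*(l + 1/4)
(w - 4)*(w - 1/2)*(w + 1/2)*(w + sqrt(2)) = w^4 - 4*w^3 + sqrt(2)*w^3 - 4*sqrt(2)*w^2 - w^2/4 - sqrt(2)*w/4 + w + sqrt(2)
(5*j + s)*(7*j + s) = 35*j^2 + 12*j*s + s^2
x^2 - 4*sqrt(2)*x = x*(x - 4*sqrt(2))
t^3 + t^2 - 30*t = t*(t - 5)*(t + 6)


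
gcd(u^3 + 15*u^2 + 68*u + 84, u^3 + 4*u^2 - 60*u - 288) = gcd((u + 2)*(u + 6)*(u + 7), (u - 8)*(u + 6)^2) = u + 6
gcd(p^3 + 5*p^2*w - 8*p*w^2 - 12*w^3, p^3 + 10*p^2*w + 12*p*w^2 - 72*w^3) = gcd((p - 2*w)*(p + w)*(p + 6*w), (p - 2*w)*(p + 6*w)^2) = p^2 + 4*p*w - 12*w^2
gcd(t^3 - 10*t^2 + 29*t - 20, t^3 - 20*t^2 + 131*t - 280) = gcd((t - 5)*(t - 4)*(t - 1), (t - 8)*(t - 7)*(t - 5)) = t - 5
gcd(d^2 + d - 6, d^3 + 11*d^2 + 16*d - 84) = d - 2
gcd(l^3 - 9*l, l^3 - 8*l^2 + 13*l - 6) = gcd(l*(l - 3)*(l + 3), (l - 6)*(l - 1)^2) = 1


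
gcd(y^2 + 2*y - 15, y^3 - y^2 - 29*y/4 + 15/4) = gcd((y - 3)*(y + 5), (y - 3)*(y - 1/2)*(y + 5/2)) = y - 3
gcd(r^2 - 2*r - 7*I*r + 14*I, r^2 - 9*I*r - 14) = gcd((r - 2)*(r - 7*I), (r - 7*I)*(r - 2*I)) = r - 7*I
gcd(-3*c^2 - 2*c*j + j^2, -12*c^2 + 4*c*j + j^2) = 1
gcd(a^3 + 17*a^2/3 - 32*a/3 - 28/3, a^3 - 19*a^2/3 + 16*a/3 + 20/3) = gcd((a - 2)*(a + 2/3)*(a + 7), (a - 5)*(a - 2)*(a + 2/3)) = a^2 - 4*a/3 - 4/3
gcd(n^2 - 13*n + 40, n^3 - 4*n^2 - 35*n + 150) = n - 5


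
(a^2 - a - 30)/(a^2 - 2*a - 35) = (a - 6)/(a - 7)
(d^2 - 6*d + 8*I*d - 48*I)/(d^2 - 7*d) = (d^2 - 6*d + 8*I*d - 48*I)/(d*(d - 7))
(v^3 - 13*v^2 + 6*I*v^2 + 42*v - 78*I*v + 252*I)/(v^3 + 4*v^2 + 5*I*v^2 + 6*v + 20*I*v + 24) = (v^2 - 13*v + 42)/(v^2 + v*(4 - I) - 4*I)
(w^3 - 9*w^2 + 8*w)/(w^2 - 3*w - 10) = w*(-w^2 + 9*w - 8)/(-w^2 + 3*w + 10)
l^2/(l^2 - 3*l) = l/(l - 3)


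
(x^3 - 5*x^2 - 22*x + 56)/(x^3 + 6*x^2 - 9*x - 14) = (x^2 - 3*x - 28)/(x^2 + 8*x + 7)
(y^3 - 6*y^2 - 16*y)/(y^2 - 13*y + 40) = y*(y + 2)/(y - 5)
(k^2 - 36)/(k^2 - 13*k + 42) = (k + 6)/(k - 7)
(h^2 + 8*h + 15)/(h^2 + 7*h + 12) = (h + 5)/(h + 4)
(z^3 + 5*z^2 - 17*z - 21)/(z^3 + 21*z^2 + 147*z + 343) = (z^2 - 2*z - 3)/(z^2 + 14*z + 49)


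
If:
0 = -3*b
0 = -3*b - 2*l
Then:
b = 0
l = 0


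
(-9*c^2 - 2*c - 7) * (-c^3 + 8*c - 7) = 9*c^5 + 2*c^4 - 65*c^3 + 47*c^2 - 42*c + 49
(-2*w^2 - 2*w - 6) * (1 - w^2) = 2*w^4 + 2*w^3 + 4*w^2 - 2*w - 6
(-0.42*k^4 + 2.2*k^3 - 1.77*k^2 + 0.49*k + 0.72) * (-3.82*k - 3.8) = 1.6044*k^5 - 6.808*k^4 - 1.5986*k^3 + 4.8542*k^2 - 4.6124*k - 2.736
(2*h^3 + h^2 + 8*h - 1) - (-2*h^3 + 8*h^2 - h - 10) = 4*h^3 - 7*h^2 + 9*h + 9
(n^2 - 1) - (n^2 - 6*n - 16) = 6*n + 15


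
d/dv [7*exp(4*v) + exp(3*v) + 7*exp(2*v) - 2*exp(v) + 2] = (28*exp(3*v) + 3*exp(2*v) + 14*exp(v) - 2)*exp(v)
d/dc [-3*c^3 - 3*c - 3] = -9*c^2 - 3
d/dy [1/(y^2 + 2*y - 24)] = 2*(-y - 1)/(y^2 + 2*y - 24)^2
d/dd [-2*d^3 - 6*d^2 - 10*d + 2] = -6*d^2 - 12*d - 10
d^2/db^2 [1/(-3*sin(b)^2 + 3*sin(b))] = (4 + 1/sin(b) - 4/sin(b)^2 + 2/sin(b)^3)/(3*(sin(b) - 1)^2)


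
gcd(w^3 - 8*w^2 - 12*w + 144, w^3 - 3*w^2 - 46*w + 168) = w - 6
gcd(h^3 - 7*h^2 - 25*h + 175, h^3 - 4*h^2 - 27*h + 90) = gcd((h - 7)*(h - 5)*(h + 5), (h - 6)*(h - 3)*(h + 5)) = h + 5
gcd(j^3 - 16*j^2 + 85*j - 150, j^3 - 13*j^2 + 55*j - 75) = j^2 - 10*j + 25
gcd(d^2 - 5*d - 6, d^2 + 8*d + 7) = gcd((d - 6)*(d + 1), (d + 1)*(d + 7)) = d + 1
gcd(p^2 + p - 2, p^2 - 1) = p - 1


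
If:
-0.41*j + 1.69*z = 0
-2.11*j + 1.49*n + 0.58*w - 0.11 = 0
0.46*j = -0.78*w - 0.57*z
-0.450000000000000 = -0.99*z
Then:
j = 1.87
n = 3.29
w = -1.44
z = 0.45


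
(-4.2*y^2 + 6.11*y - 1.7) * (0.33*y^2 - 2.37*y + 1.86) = -1.386*y^4 + 11.9703*y^3 - 22.8537*y^2 + 15.3936*y - 3.162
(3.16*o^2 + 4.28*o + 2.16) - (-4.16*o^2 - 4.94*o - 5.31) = 7.32*o^2 + 9.22*o + 7.47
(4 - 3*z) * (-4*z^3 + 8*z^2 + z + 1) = 12*z^4 - 40*z^3 + 29*z^2 + z + 4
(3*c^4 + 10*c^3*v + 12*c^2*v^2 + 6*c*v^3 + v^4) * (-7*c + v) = -21*c^5 - 67*c^4*v - 74*c^3*v^2 - 30*c^2*v^3 - c*v^4 + v^5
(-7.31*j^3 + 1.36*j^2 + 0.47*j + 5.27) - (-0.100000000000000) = -7.31*j^3 + 1.36*j^2 + 0.47*j + 5.37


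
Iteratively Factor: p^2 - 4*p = (p)*(p - 4)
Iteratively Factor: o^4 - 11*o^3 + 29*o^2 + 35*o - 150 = (o + 2)*(o^3 - 13*o^2 + 55*o - 75) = (o - 5)*(o + 2)*(o^2 - 8*o + 15) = (o - 5)*(o - 3)*(o + 2)*(o - 5)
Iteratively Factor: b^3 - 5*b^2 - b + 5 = (b - 1)*(b^2 - 4*b - 5) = (b - 5)*(b - 1)*(b + 1)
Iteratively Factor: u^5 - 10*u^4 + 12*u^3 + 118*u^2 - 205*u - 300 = (u + 3)*(u^4 - 13*u^3 + 51*u^2 - 35*u - 100) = (u + 1)*(u + 3)*(u^3 - 14*u^2 + 65*u - 100) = (u - 5)*(u + 1)*(u + 3)*(u^2 - 9*u + 20) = (u - 5)*(u - 4)*(u + 1)*(u + 3)*(u - 5)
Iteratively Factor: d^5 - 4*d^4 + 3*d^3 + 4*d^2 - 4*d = (d)*(d^4 - 4*d^3 + 3*d^2 + 4*d - 4) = d*(d - 2)*(d^3 - 2*d^2 - d + 2) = d*(d - 2)*(d + 1)*(d^2 - 3*d + 2) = d*(d - 2)^2*(d + 1)*(d - 1)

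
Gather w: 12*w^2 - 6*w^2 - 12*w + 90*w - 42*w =6*w^2 + 36*w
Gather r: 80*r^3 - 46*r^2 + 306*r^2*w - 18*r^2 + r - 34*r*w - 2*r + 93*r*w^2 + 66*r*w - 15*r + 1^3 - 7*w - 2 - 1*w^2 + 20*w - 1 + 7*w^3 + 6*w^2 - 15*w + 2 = 80*r^3 + r^2*(306*w - 64) + r*(93*w^2 + 32*w - 16) + 7*w^3 + 5*w^2 - 2*w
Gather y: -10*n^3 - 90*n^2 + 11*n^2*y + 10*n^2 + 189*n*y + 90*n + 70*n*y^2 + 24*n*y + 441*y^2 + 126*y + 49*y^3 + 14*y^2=-10*n^3 - 80*n^2 + 90*n + 49*y^3 + y^2*(70*n + 455) + y*(11*n^2 + 213*n + 126)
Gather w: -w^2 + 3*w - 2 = -w^2 + 3*w - 2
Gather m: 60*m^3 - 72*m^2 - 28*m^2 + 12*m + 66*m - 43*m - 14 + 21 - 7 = 60*m^3 - 100*m^2 + 35*m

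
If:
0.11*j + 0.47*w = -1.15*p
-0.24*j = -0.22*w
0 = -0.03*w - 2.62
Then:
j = -80.06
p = 43.35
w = -87.33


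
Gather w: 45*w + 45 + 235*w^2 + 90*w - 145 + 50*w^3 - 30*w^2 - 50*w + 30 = 50*w^3 + 205*w^2 + 85*w - 70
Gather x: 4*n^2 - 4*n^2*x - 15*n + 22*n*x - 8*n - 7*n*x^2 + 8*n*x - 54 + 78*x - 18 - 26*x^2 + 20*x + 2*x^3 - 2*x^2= 4*n^2 - 23*n + 2*x^3 + x^2*(-7*n - 28) + x*(-4*n^2 + 30*n + 98) - 72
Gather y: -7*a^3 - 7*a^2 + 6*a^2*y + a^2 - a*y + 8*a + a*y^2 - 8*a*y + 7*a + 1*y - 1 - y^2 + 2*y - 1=-7*a^3 - 6*a^2 + 15*a + y^2*(a - 1) + y*(6*a^2 - 9*a + 3) - 2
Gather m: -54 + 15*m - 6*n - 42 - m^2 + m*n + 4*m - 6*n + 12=-m^2 + m*(n + 19) - 12*n - 84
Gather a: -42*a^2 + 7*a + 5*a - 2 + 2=-42*a^2 + 12*a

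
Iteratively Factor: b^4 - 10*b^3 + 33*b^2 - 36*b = (b - 3)*(b^3 - 7*b^2 + 12*b) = (b - 3)^2*(b^2 - 4*b) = (b - 4)*(b - 3)^2*(b)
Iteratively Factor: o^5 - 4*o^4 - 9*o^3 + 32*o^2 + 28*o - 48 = (o - 4)*(o^4 - 9*o^2 - 4*o + 12) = (o - 4)*(o + 2)*(o^3 - 2*o^2 - 5*o + 6) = (o - 4)*(o + 2)^2*(o^2 - 4*o + 3) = (o - 4)*(o - 1)*(o + 2)^2*(o - 3)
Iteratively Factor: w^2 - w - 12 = (w + 3)*(w - 4)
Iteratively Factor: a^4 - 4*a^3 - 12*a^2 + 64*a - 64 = (a - 2)*(a^3 - 2*a^2 - 16*a + 32) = (a - 4)*(a - 2)*(a^2 + 2*a - 8) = (a - 4)*(a - 2)^2*(a + 4)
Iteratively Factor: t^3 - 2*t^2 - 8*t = (t)*(t^2 - 2*t - 8) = t*(t + 2)*(t - 4)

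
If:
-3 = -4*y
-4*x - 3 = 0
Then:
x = -3/4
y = 3/4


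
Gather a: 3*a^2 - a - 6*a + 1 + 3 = 3*a^2 - 7*a + 4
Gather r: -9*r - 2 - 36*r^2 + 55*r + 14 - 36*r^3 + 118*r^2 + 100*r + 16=-36*r^3 + 82*r^2 + 146*r + 28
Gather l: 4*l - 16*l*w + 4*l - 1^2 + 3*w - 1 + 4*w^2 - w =l*(8 - 16*w) + 4*w^2 + 2*w - 2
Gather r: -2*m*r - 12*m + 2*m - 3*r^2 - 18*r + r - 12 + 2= -10*m - 3*r^2 + r*(-2*m - 17) - 10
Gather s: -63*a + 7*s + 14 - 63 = -63*a + 7*s - 49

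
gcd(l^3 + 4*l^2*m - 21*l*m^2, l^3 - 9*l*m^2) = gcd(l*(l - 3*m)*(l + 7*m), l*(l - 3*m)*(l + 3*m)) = l^2 - 3*l*m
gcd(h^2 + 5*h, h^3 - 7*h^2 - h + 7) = 1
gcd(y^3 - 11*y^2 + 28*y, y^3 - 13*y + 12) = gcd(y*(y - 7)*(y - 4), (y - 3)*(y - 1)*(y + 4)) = 1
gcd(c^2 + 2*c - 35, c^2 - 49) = c + 7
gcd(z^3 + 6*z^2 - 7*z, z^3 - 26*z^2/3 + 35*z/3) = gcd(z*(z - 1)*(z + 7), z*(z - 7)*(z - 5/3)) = z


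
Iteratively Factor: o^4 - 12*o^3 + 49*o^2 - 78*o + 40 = (o - 5)*(o^3 - 7*o^2 + 14*o - 8) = (o - 5)*(o - 1)*(o^2 - 6*o + 8) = (o - 5)*(o - 2)*(o - 1)*(o - 4)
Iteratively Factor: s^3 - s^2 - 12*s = (s + 3)*(s^2 - 4*s) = (s - 4)*(s + 3)*(s)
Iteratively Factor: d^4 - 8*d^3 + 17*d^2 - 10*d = (d - 5)*(d^3 - 3*d^2 + 2*d) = d*(d - 5)*(d^2 - 3*d + 2) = d*(d - 5)*(d - 2)*(d - 1)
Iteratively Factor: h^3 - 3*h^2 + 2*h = (h)*(h^2 - 3*h + 2) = h*(h - 1)*(h - 2)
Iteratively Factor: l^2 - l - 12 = (l - 4)*(l + 3)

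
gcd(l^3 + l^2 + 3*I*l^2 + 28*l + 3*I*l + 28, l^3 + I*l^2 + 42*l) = l + 7*I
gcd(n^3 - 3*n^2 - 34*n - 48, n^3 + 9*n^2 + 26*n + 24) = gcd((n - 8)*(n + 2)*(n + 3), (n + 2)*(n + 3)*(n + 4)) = n^2 + 5*n + 6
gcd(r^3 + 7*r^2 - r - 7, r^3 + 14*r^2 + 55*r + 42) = r^2 + 8*r + 7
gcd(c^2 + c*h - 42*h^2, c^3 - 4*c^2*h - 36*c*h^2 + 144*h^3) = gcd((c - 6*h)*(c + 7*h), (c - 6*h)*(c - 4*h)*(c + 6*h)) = c - 6*h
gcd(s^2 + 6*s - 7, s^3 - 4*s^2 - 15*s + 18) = s - 1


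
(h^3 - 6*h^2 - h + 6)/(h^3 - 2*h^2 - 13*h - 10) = (h^2 - 7*h + 6)/(h^2 - 3*h - 10)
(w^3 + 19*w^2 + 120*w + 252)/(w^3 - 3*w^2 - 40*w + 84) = (w^2 + 13*w + 42)/(w^2 - 9*w + 14)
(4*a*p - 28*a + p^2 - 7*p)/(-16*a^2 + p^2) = (p - 7)/(-4*a + p)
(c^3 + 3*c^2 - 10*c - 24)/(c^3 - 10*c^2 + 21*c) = (c^2 + 6*c + 8)/(c*(c - 7))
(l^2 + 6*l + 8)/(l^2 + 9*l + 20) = (l + 2)/(l + 5)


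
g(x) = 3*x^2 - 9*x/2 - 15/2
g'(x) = 6*x - 9/2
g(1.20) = -8.58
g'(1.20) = 2.70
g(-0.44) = -4.94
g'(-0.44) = -7.14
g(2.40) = -1.02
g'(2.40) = 9.90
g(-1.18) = 1.99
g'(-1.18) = -11.58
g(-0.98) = -0.21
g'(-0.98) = -10.38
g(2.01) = -4.42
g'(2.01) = 7.56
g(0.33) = -8.66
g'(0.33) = -2.52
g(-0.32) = -5.75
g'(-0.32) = -6.42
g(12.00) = 370.50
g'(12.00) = 67.50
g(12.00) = 370.50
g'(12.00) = 67.50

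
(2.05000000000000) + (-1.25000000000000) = 0.800000000000000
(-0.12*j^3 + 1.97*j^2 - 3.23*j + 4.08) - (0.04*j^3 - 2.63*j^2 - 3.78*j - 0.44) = -0.16*j^3 + 4.6*j^2 + 0.55*j + 4.52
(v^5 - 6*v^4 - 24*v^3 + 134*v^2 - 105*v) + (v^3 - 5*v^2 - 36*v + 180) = v^5 - 6*v^4 - 23*v^3 + 129*v^2 - 141*v + 180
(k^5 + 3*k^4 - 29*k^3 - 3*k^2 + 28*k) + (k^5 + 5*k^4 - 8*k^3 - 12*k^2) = 2*k^5 + 8*k^4 - 37*k^3 - 15*k^2 + 28*k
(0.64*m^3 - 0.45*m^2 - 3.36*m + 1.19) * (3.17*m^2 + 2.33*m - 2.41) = 2.0288*m^5 + 0.0647*m^4 - 13.2421*m^3 - 2.972*m^2 + 10.8703*m - 2.8679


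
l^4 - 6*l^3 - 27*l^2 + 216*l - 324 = (l - 6)*(l - 3)^2*(l + 6)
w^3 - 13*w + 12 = (w - 3)*(w - 1)*(w + 4)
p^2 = p^2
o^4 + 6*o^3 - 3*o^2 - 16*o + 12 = (o - 1)^2*(o + 2)*(o + 6)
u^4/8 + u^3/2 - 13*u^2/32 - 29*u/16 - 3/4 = (u/4 + 1)*(u/2 + 1/4)*(u - 2)*(u + 3/2)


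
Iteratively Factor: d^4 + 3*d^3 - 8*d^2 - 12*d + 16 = (d - 1)*(d^3 + 4*d^2 - 4*d - 16) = (d - 1)*(d + 4)*(d^2 - 4) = (d - 2)*(d - 1)*(d + 4)*(d + 2)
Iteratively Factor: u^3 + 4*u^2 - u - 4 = (u + 4)*(u^2 - 1) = (u - 1)*(u + 4)*(u + 1)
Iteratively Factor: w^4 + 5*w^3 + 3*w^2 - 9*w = (w - 1)*(w^3 + 6*w^2 + 9*w) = (w - 1)*(w + 3)*(w^2 + 3*w) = (w - 1)*(w + 3)^2*(w)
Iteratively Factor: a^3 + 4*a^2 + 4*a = (a + 2)*(a^2 + 2*a) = a*(a + 2)*(a + 2)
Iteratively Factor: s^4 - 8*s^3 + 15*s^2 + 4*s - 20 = (s - 2)*(s^3 - 6*s^2 + 3*s + 10) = (s - 5)*(s - 2)*(s^2 - s - 2) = (s - 5)*(s - 2)*(s + 1)*(s - 2)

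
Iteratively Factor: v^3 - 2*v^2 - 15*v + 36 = (v - 3)*(v^2 + v - 12) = (v - 3)*(v + 4)*(v - 3)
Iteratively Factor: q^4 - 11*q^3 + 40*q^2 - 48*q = (q - 4)*(q^3 - 7*q^2 + 12*q) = (q - 4)^2*(q^2 - 3*q) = q*(q - 4)^2*(q - 3)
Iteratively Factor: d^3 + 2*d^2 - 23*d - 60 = (d + 3)*(d^2 - d - 20) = (d + 3)*(d + 4)*(d - 5)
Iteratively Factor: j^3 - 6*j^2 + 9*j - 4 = (j - 4)*(j^2 - 2*j + 1) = (j - 4)*(j - 1)*(j - 1)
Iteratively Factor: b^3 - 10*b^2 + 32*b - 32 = (b - 4)*(b^2 - 6*b + 8) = (b - 4)^2*(b - 2)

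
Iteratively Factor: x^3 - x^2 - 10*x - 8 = (x + 2)*(x^2 - 3*x - 4) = (x - 4)*(x + 2)*(x + 1)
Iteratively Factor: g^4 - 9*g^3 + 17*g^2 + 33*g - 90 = (g + 2)*(g^3 - 11*g^2 + 39*g - 45) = (g - 3)*(g + 2)*(g^2 - 8*g + 15) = (g - 3)^2*(g + 2)*(g - 5)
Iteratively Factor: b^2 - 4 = (b - 2)*(b + 2)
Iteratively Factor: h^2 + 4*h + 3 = (h + 1)*(h + 3)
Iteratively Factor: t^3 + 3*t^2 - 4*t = (t - 1)*(t^2 + 4*t) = (t - 1)*(t + 4)*(t)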